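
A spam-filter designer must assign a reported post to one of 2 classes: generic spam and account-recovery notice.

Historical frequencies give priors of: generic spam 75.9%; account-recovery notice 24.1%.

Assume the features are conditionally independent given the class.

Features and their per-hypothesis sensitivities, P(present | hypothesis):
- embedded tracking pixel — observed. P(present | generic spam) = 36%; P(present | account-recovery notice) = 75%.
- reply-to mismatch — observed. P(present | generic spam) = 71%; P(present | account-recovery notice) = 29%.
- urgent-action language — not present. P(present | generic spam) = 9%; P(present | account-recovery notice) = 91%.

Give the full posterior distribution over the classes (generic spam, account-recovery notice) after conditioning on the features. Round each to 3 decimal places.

For each hypothesis, the unnormalized posterior weight is prior × product of the feature likelihoods (using 1 − P(present | H) for each absent feature):
  generic spam: 0.759 × 0.36 × 0.71 × (1 − 0.09) = 0.17654
  account-recovery notice: 0.241 × 0.75 × 0.29 × (1 − 0.91) = 0.0047176
The unnormalized weights sum to 0.18126.
P(generic spam | evidence) = 0.17654 / 0.18126 ≈ 0.974
P(account-recovery notice | evidence) = 0.0047176 / 0.18126 ≈ 0.026

0.974, 0.026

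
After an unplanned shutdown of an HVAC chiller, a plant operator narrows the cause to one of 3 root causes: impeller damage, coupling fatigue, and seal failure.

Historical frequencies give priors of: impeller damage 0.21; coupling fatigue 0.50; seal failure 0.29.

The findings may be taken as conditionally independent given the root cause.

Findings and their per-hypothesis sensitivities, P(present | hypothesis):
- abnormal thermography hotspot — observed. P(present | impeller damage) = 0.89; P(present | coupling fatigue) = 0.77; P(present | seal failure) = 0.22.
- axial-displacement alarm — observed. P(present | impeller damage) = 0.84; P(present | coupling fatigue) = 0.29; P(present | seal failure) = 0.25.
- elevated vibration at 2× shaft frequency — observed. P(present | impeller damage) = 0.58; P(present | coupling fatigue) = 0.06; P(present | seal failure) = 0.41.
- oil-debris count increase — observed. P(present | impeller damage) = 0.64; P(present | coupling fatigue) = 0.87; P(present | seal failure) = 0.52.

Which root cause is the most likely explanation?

impeller damage

By Bayes' rule with conditional independence, the unnormalized weight for each hypothesis is prior × ∏ likelihoods:
  impeller damage: 0.21 × 0.89 × 0.84 × 0.58 × 0.64 = 0.058277
  coupling fatigue: 0.50 × 0.77 × 0.29 × 0.06 × 0.87 = 0.0058281
  seal failure: 0.29 × 0.22 × 0.25 × 0.41 × 0.52 = 0.0034005
The unnormalized weights sum to 0.067506.
P(impeller damage | evidence) ≈ 0.058277 / 0.067506 ≈ 0.863
P(coupling fatigue | evidence) ≈ 0.0058281 / 0.067506 ≈ 0.086
P(seal failure | evidence) ≈ 0.0034005 / 0.067506 ≈ 0.050
The largest is 0.863, so impeller damage is most probable.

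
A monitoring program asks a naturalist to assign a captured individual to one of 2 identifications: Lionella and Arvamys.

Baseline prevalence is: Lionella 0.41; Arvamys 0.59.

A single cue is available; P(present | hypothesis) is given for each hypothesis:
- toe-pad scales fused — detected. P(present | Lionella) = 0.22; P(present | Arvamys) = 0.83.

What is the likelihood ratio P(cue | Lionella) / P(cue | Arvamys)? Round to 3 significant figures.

0.265

Likelihood of this cue under each hypothesis:
  Lionella: 0.22
  Arvamys: 0.83
Bayes factor = 0.22 / 0.83 ≈ 0.265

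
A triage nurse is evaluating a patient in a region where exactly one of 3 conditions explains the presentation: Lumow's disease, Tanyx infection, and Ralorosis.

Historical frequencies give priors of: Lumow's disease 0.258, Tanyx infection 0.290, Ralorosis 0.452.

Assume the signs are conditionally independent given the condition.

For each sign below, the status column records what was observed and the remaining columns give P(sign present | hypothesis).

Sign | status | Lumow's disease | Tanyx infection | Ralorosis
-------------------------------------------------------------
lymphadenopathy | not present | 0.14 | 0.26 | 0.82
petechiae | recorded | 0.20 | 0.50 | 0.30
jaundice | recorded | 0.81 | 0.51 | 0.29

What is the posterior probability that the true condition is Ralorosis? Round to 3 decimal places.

0.072

For each hypothesis, the unnormalized posterior weight is prior × product of the sign likelihoods (using 1 − P(present | H) for each absent sign):
  Lumow's disease: 0.258 × (1 − 0.14) × 0.20 × 0.81 = 0.035945
  Tanyx infection: 0.290 × (1 − 0.26) × 0.50 × 0.51 = 0.054723
  Ralorosis: 0.452 × (1 − 0.82) × 0.30 × 0.29 = 0.0070783
Normalizing constant Z = 0.035945 + 0.054723 + 0.0070783 = 0.097746.
P(Ralorosis | evidence) = 0.0070783 / 0.097746 ≈ 0.072.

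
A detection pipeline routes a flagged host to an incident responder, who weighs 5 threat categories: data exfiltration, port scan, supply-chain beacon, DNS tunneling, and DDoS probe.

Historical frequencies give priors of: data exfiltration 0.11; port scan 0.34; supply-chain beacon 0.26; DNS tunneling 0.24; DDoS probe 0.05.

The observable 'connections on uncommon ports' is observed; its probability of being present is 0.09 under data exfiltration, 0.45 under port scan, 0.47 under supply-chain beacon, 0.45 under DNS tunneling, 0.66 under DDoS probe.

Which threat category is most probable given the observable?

port scan

Multiply each prior by the likelihood of the observable:
  data exfiltration: 0.11 × 0.09 = 0.0099
  port scan: 0.34 × 0.45 = 0.153
  supply-chain beacon: 0.26 × 0.47 = 0.1222
  DNS tunneling: 0.24 × 0.45 = 0.108
  DDoS probe: 0.05 × 0.66 = 0.033
Normalizing constant Z = 0.0099 + 0.153 + 0.1222 + 0.108 + 0.033 = 0.4261.
P(data exfiltration | evidence) ≈ 0.0099 / 0.4261 ≈ 0.023
P(port scan | evidence) ≈ 0.153 / 0.4261 ≈ 0.359
P(supply-chain beacon | evidence) ≈ 0.1222 / 0.4261 ≈ 0.287
P(DNS tunneling | evidence) ≈ 0.108 / 0.4261 ≈ 0.253
P(DDoS probe | evidence) ≈ 0.033 / 0.4261 ≈ 0.077
The largest is 0.359, so port scan is most probable.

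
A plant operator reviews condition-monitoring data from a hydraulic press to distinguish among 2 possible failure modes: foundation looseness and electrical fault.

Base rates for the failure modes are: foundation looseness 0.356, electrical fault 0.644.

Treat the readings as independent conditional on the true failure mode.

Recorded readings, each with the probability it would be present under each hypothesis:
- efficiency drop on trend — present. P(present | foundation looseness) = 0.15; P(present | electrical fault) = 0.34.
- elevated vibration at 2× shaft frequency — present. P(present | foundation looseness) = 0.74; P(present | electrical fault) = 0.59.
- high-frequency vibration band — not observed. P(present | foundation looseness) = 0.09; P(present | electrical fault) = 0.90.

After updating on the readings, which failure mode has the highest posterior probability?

foundation looseness

For each hypothesis, the unnormalized posterior weight is prior × product of the reading likelihoods (using 1 − P(present | H) for each absent reading):
  foundation looseness: 0.356 × 0.15 × 0.74 × (1 − 0.09) = 0.03596
  electrical fault: 0.644 × 0.34 × 0.59 × (1 − 0.90) = 0.012919
The unnormalized weights sum to 0.048878.
P(foundation looseness | evidence) ≈ 0.03596 / 0.048878 ≈ 0.736
P(electrical fault | evidence) ≈ 0.012919 / 0.048878 ≈ 0.264
The largest is 0.736, so foundation looseness is most probable.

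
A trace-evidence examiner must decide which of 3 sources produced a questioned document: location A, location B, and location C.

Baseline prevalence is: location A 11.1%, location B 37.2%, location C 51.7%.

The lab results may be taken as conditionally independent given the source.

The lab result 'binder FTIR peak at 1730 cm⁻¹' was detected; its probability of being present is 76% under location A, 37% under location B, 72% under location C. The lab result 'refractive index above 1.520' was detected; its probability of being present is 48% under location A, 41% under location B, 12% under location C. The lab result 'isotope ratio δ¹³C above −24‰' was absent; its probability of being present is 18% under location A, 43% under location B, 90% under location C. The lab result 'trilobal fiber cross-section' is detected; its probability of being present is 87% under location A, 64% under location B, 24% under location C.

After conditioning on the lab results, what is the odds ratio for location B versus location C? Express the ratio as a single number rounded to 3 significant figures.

19.2

Unnormalized posterior weight (prior times the lab result likelihoods) for each of the two hypotheses (using 1 − P(present | H) for each absent lab result):
  location B: 0.372 × 0.37 × 0.41 × (1 − 0.43) × 0.64 = 0.020587
  location C: 0.517 × 0.72 × 0.12 × (1 − 0.90) × 0.24 = 0.0010721
Posterior odds = 0.020587 / 0.0010721 ≈ 19.2.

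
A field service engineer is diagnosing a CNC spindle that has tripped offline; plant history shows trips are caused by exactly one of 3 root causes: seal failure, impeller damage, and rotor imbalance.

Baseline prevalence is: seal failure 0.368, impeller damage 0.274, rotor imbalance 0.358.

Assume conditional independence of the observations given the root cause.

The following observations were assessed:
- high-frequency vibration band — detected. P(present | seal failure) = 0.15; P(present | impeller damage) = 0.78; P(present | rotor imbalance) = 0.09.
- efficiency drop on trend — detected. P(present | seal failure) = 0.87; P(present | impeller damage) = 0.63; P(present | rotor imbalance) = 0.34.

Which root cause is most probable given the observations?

Multiply each prior by the joint likelihood of the evidence pattern:
  seal failure: 0.368 × 0.15 × 0.87 = 0.048024
  impeller damage: 0.274 × 0.78 × 0.63 = 0.13464
  rotor imbalance: 0.358 × 0.09 × 0.34 = 0.010955
Marginal likelihood of the evidence = 0.19362.
P(seal failure | evidence) ≈ 0.048024 / 0.19362 ≈ 0.248
P(impeller damage | evidence) ≈ 0.13464 / 0.19362 ≈ 0.695
P(rotor imbalance | evidence) ≈ 0.010955 / 0.19362 ≈ 0.057
The largest is 0.695, so impeller damage is most probable.

impeller damage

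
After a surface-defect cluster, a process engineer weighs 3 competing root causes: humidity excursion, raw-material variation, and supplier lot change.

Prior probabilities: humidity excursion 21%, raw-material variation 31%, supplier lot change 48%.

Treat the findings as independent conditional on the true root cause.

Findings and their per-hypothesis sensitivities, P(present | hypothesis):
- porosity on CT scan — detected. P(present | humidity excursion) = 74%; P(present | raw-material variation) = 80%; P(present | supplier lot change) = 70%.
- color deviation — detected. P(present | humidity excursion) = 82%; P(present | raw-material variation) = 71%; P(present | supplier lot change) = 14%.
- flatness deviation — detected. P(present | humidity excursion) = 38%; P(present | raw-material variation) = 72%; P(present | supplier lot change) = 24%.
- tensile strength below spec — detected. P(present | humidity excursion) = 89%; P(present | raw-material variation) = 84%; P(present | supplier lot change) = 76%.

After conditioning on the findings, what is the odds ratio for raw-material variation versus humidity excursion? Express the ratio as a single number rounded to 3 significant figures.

2.47

Unnormalized posterior weight (prior times the finding likelihoods) for each of the two hypotheses:
  raw-material variation: 0.31 × 0.80 × 0.71 × 0.72 × 0.84 = 0.10649
  humidity excursion: 0.21 × 0.74 × 0.82 × 0.38 × 0.89 = 0.043096
Posterior odds = 0.10649 / 0.043096 ≈ 2.47.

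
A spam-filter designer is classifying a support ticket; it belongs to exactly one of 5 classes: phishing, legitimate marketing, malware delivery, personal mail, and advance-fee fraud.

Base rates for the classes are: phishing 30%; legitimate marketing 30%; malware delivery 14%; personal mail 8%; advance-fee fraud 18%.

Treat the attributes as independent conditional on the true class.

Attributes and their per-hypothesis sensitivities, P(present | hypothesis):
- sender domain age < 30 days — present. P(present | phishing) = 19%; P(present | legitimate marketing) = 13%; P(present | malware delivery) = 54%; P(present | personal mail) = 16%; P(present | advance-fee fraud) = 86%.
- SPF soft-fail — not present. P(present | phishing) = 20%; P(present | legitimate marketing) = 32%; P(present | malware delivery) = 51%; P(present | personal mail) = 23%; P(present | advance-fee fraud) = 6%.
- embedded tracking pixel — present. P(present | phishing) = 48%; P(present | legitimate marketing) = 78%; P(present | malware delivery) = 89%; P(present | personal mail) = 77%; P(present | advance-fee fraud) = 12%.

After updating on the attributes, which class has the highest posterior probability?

For each hypothesis, the unnormalized posterior weight is prior × product of the attribute likelihoods (using 1 − P(present | H) for each absent attribute):
  phishing: 0.30 × 0.19 × (1 − 0.20) × 0.48 = 0.021888
  legitimate marketing: 0.30 × 0.13 × (1 − 0.32) × 0.78 = 0.020686
  malware delivery: 0.14 × 0.54 × (1 − 0.51) × 0.89 = 0.032969
  personal mail: 0.08 × 0.16 × (1 − 0.23) × 0.77 = 0.0075891
  advance-fee fraud: 0.18 × 0.86 × (1 − 0.06) × 0.12 = 0.017461
Normalizing constant Z = 0.021888 + 0.020686 + 0.032969 + 0.0075891 + 0.017461 = 0.10059.
P(phishing | evidence) ≈ 0.021888 / 0.10059 ≈ 0.218
P(legitimate marketing | evidence) ≈ 0.020686 / 0.10059 ≈ 0.206
P(malware delivery | evidence) ≈ 0.032969 / 0.10059 ≈ 0.328
P(personal mail | evidence) ≈ 0.0075891 / 0.10059 ≈ 0.075
P(advance-fee fraud | evidence) ≈ 0.017461 / 0.10059 ≈ 0.174
The largest is 0.328, so malware delivery is most probable.

malware delivery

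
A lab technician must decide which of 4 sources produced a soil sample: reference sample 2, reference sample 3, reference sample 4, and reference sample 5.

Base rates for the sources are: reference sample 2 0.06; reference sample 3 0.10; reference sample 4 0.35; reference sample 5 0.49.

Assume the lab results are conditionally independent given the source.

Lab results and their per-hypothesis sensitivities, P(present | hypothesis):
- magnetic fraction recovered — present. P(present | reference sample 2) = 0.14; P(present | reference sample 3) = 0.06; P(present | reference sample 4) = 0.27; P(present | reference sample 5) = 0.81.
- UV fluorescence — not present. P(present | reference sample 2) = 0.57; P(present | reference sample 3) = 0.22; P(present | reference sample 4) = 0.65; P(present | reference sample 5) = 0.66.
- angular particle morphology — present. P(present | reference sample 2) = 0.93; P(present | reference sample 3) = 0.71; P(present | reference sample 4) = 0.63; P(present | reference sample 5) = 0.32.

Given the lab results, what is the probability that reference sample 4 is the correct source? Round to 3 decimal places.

0.295

By Bayes' rule with conditional independence, the unnormalized weight for each hypothesis is prior × ∏ likelihoods (using 1 − P(present | H) for each absent lab result):
  reference sample 2: 0.06 × 0.14 × (1 − 0.57) × 0.93 = 0.0033592
  reference sample 3: 0.10 × 0.06 × (1 − 0.22) × 0.71 = 0.0033228
  reference sample 4: 0.35 × 0.27 × (1 − 0.65) × 0.63 = 0.020837
  reference sample 5: 0.49 × 0.81 × (1 − 0.66) × 0.32 = 0.043183
Normalizing constant Z = 0.0033592 + 0.0033228 + 0.020837 + 0.043183 = 0.070702.
P(reference sample 4 | evidence) = 0.020837 / 0.070702 ≈ 0.295.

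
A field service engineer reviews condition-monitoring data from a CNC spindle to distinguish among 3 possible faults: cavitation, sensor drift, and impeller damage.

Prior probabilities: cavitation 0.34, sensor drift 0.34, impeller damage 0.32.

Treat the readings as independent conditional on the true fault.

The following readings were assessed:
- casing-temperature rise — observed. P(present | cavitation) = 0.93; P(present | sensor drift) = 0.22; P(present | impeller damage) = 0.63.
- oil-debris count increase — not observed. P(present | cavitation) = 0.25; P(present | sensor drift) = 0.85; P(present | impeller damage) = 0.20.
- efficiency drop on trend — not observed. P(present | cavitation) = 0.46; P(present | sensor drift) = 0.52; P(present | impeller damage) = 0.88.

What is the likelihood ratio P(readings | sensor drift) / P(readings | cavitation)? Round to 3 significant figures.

0.0421

Take the product of per-reading likelihoods under each hypothesis (using 1 − P(present | H) for each absent reading), then divide.
  sensor drift: 0.22 × (1 − 0.85) × (1 − 0.52) = 0.01584
  cavitation: 0.93 × (1 − 0.25) × (1 − 0.46) = 0.37665
Bayes factor = 0.01584 / 0.37665 ≈ 0.0421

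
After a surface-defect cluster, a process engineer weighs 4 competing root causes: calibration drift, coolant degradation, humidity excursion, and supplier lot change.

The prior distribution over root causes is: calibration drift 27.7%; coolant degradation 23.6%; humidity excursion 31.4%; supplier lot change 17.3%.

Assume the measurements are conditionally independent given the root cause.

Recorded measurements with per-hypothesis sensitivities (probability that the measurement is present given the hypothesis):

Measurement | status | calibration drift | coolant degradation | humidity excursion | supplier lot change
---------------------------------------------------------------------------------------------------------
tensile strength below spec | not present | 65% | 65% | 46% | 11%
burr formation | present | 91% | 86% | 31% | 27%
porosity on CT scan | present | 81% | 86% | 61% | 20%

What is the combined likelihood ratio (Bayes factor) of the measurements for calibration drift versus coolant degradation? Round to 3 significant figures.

Joint likelihood of the measurement pattern under each hypothesis (using 1 − P(present | H) for each absent measurement):
  calibration drift: (1 − 0.65) × 0.91 × 0.81 = 0.25799
  coolant degradation: (1 − 0.65) × 0.86 × 0.86 = 0.25886
Bayes factor = 0.25799 / 0.25886 ≈ 0.997

0.997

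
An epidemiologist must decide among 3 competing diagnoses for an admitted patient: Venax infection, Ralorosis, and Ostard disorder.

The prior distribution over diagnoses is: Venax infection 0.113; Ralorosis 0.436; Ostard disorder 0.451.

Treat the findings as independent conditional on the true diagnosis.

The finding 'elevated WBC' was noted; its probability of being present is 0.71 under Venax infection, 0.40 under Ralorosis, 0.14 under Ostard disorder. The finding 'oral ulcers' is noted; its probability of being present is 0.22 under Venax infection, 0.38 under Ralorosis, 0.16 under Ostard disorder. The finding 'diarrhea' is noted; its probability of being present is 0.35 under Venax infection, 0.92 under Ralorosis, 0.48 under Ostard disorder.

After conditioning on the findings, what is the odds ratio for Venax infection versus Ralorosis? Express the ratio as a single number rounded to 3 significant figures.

Posterior odds equal prior odds times the likelihood ratio; only the two competing hypotheses matter.
  Venax infection: 0.113 × 0.71 × 0.22 × 0.35 = 0.0061777
  Ralorosis: 0.436 × 0.40 × 0.38 × 0.92 = 0.06097
Odds(Venax infection : Ralorosis) = 0.0061777 / 0.06097 ≈ 0.101.

0.101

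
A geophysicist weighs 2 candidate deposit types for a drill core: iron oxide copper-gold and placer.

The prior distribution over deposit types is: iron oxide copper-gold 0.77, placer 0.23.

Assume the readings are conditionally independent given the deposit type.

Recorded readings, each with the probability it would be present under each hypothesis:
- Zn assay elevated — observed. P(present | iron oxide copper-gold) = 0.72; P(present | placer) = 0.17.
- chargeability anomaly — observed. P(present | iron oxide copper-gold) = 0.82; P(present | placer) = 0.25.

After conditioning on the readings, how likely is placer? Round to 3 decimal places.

By Bayes' rule with conditional independence, the unnormalized weight for each hypothesis is prior × ∏ likelihoods:
  iron oxide copper-gold: 0.77 × 0.72 × 0.82 = 0.45461
  placer: 0.23 × 0.17 × 0.25 = 0.009775
Marginal likelihood of the evidence = 0.46438.
P(placer | evidence) = 0.009775 / 0.46438 ≈ 0.021.

0.021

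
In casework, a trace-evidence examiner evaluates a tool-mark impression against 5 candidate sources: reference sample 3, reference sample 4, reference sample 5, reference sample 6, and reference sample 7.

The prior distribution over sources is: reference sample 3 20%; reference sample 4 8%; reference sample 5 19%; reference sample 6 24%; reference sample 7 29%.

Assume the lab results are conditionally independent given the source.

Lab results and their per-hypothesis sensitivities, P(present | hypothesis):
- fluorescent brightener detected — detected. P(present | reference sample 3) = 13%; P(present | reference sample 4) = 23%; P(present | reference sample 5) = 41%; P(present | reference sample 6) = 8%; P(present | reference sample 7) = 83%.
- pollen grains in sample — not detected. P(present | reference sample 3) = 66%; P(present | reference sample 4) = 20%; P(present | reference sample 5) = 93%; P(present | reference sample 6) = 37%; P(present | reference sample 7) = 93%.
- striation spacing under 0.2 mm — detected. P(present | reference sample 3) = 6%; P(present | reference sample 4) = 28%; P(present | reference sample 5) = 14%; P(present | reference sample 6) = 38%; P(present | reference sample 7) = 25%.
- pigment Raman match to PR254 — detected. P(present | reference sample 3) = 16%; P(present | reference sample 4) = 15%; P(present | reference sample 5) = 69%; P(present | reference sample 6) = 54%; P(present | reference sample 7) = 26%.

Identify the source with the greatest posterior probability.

By Bayes' rule with conditional independence, the unnormalized weight for each hypothesis is prior × ∏ likelihoods (using 1 − P(present | H) for each absent lab result):
  reference sample 3: 0.20 × 0.13 × (1 − 0.66) × 0.06 × 0.16 = 8.4864e-05
  reference sample 4: 0.08 × 0.23 × (1 − 0.20) × 0.28 × 0.15 = 0.00061824
  reference sample 5: 0.19 × 0.41 × (1 − 0.93) × 0.14 × 0.69 = 0.00052676
  reference sample 6: 0.24 × 0.08 × (1 − 0.37) × 0.38 × 0.54 = 0.0024821
  reference sample 7: 0.29 × 0.83 × (1 − 0.93) × 0.25 × 0.26 = 0.0010952
Normalizing constant Z = 8.4864e-05 + 0.00061824 + 0.00052676 + 0.0024821 + 0.0010952 = 0.0048071.
P(reference sample 3 | evidence) ≈ 8.4864e-05 / 0.0048071 ≈ 0.018
P(reference sample 4 | evidence) ≈ 0.00061824 / 0.0048071 ≈ 0.129
P(reference sample 5 | evidence) ≈ 0.00052676 / 0.0048071 ≈ 0.110
P(reference sample 6 | evidence) ≈ 0.0024821 / 0.0048071 ≈ 0.516
P(reference sample 7 | evidence) ≈ 0.0010952 / 0.0048071 ≈ 0.228
The largest is 0.516, so reference sample 6 is most probable.

reference sample 6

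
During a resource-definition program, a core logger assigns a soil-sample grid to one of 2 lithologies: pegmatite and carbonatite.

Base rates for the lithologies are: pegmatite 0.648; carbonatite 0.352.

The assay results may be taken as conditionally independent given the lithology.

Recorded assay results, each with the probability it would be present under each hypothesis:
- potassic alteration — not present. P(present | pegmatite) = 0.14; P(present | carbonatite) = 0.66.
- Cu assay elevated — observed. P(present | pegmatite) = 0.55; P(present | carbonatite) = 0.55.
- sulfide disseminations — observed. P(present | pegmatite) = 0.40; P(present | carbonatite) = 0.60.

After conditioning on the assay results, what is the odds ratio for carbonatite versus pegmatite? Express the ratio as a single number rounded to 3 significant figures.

The normalizing constant cancels in an odds ratio, so compute prior × likelihood for the two hypotheses only (using 1 − P(present | H) for each absent assay result):
  carbonatite: 0.352 × (1 − 0.66) × 0.55 × 0.60 = 0.039494
  pegmatite: 0.648 × (1 − 0.14) × 0.55 × 0.40 = 0.1226
Odds(carbonatite : pegmatite) = 0.039494 / 0.1226 ≈ 0.322.

0.322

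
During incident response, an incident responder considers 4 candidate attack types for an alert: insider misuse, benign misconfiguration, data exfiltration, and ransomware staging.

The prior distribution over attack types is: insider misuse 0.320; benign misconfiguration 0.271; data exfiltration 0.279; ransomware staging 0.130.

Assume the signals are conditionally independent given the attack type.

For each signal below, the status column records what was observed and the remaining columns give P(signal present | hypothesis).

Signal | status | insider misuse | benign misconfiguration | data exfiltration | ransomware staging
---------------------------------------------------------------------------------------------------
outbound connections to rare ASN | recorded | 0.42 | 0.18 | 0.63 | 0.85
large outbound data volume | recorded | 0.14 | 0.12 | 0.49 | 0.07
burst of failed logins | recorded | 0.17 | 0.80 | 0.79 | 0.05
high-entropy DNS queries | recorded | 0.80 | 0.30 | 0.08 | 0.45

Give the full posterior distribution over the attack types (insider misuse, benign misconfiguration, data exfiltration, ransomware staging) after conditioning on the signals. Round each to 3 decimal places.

Multiply each prior by the joint likelihood of the signal pattern:
  insider misuse: 0.320 × 0.42 × 0.14 × 0.17 × 0.80 = 0.002559
  benign misconfiguration: 0.271 × 0.18 × 0.12 × 0.80 × 0.30 = 0.0014049
  data exfiltration: 0.279 × 0.63 × 0.49 × 0.79 × 0.08 = 0.0054432
  ransomware staging: 0.130 × 0.85 × 0.07 × 0.05 × 0.45 = 0.00017404
Marginal likelihood of the evidence = 0.0095811.
P(insider misuse | evidence) = 0.002559 / 0.0095811 ≈ 0.267
P(benign misconfiguration | evidence) = 0.0014049 / 0.0095811 ≈ 0.147
P(data exfiltration | evidence) = 0.0054432 / 0.0095811 ≈ 0.568
P(ransomware staging | evidence) = 0.00017404 / 0.0095811 ≈ 0.018

0.267, 0.147, 0.568, 0.018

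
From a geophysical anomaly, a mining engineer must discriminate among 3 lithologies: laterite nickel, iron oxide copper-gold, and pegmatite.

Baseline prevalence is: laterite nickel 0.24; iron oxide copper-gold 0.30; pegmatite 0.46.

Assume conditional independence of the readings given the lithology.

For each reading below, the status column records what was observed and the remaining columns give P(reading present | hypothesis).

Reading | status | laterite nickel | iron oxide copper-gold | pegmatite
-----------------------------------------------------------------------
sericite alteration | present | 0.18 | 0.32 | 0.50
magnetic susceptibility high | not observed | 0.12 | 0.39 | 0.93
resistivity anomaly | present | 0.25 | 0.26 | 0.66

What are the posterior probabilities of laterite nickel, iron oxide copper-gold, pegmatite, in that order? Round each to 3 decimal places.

0.269, 0.431, 0.301

For each hypothesis, the unnormalized posterior weight is prior × product of the reading likelihoods (using 1 − P(present | H) for each absent reading):
  laterite nickel: 0.24 × 0.18 × (1 − 0.12) × 0.25 = 0.009504
  iron oxide copper-gold: 0.30 × 0.32 × (1 − 0.39) × 0.26 = 0.015226
  pegmatite: 0.46 × 0.50 × (1 − 0.93) × 0.66 = 0.010626
Marginal likelihood of the evidence = 0.035356.
P(laterite nickel | evidence) = 0.009504 / 0.035356 ≈ 0.269
P(iron oxide copper-gold | evidence) = 0.015226 / 0.035356 ≈ 0.431
P(pegmatite | evidence) = 0.010626 / 0.035356 ≈ 0.301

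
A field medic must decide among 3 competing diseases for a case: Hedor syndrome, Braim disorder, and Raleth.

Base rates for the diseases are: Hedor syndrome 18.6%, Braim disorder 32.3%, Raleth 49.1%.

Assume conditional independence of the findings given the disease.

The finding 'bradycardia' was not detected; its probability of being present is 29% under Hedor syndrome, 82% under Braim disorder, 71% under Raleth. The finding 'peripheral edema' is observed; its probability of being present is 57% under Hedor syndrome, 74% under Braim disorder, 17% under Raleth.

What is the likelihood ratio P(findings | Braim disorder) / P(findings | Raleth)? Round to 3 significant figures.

2.70

Joint likelihood of the evidence pattern under each hypothesis (using 1 − P(present | H) for each absent finding):
  Braim disorder: (1 − 0.82) × 0.74 = 0.1332
  Raleth: (1 − 0.71) × 0.17 = 0.0493
Bayes factor = 0.1332 / 0.0493 ≈ 2.70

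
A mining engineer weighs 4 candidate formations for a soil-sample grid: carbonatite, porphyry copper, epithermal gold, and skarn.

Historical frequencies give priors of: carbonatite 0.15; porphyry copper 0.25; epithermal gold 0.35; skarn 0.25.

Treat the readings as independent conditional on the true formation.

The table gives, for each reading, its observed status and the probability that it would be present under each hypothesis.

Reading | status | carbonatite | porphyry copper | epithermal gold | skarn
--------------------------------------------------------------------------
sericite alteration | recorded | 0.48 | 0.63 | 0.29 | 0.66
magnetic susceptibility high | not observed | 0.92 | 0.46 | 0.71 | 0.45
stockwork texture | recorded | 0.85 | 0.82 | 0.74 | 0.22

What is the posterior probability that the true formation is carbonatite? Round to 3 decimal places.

For each hypothesis, the unnormalized posterior weight is prior × product of the reading likelihoods (using 1 − P(present | H) for each absent reading):
  carbonatite: 0.15 × 0.48 × (1 − 0.92) × 0.85 = 0.004896
  porphyry copper: 0.25 × 0.63 × (1 − 0.46) × 0.82 = 0.069741
  epithermal gold: 0.35 × 0.29 × (1 − 0.71) × 0.74 = 0.021782
  skarn: 0.25 × 0.66 × (1 − 0.45) × 0.22 = 0.019965
Marginal likelihood of the evidence = 0.11638.
P(carbonatite | evidence) = 0.004896 / 0.11638 ≈ 0.042.

0.042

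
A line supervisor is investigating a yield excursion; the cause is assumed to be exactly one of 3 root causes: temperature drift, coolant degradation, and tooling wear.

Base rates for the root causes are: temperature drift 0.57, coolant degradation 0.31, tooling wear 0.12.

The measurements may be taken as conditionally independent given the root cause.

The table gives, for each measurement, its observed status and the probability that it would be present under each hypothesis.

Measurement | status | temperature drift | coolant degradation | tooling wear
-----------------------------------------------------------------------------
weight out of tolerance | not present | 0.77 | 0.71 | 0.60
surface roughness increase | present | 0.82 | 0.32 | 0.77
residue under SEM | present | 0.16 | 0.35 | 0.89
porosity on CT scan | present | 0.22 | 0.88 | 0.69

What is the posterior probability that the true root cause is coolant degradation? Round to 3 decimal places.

0.251

By Bayes' rule with conditional independence, the unnormalized weight for each hypothesis is prior × ∏ likelihoods (using 1 − P(present | H) for each absent measurement):
  temperature drift: 0.57 × (1 − 0.77) × 0.82 × 0.16 × 0.22 = 0.0037841
  coolant degradation: 0.31 × (1 − 0.71) × 0.32 × 0.35 × 0.88 = 0.0088605
  tooling wear: 0.12 × (1 − 0.60) × 0.77 × 0.89 × 0.69 = 0.022697
Normalizing constant Z = 0.0037841 + 0.0088605 + 0.022697 = 0.035342.
P(coolant degradation | evidence) = 0.0088605 / 0.035342 ≈ 0.251.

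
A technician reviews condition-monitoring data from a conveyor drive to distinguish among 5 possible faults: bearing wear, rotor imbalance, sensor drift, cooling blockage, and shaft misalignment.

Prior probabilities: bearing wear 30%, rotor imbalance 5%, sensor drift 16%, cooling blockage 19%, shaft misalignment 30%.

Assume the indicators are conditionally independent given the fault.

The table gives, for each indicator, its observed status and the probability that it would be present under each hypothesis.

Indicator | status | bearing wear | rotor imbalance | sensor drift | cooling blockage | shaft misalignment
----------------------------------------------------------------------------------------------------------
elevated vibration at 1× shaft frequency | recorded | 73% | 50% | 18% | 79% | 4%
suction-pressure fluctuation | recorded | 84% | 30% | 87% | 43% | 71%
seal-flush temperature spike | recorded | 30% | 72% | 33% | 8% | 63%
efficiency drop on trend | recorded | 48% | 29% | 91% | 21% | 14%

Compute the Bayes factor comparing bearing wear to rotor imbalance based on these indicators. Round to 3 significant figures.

The Bayes factor is the ratio of the joint likelihoods of the indicator pattern under the two hypotheses.
  bearing wear: 0.73 × 0.84 × 0.30 × 0.48 = 0.088301
  rotor imbalance: 0.50 × 0.30 × 0.72 × 0.29 = 0.03132
Bayes factor = 0.088301 / 0.03132 ≈ 2.82

2.82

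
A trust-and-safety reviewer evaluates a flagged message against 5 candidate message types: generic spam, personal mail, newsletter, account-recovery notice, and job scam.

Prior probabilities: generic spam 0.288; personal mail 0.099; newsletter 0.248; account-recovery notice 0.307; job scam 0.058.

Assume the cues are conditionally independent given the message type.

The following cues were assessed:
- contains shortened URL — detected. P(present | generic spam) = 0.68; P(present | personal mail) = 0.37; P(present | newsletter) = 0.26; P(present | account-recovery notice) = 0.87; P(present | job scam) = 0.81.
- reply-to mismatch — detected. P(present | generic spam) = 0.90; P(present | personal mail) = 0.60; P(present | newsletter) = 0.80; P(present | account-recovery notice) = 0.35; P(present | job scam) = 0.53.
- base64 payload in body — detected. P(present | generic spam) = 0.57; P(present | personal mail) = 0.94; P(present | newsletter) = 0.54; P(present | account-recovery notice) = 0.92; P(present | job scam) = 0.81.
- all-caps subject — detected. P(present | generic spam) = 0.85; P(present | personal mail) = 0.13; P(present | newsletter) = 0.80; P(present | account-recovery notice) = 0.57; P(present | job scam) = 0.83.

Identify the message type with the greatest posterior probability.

generic spam

By Bayes' rule with conditional independence, the unnormalized weight for each hypothesis is prior × ∏ likelihoods:
  generic spam: 0.288 × 0.68 × 0.90 × 0.57 × 0.85 = 0.085396
  personal mail: 0.099 × 0.37 × 0.60 × 0.94 × 0.13 = 0.0026857
  newsletter: 0.248 × 0.26 × 0.80 × 0.54 × 0.80 = 0.022284
  account-recovery notice: 0.307 × 0.87 × 0.35 × 0.92 × 0.57 = 0.049022
  job scam: 0.058 × 0.81 × 0.53 × 0.81 × 0.83 = 0.01674
Normalizing constant Z = 0.085396 + 0.0026857 + 0.022284 + 0.049022 + 0.01674 = 0.17613.
P(generic spam | evidence) ≈ 0.085396 / 0.17613 ≈ 0.485
P(personal mail | evidence) ≈ 0.0026857 / 0.17613 ≈ 0.015
P(newsletter | evidence) ≈ 0.022284 / 0.17613 ≈ 0.127
P(account-recovery notice | evidence) ≈ 0.049022 / 0.17613 ≈ 0.278
P(job scam | evidence) ≈ 0.01674 / 0.17613 ≈ 0.095
The largest is 0.485, so generic spam is most probable.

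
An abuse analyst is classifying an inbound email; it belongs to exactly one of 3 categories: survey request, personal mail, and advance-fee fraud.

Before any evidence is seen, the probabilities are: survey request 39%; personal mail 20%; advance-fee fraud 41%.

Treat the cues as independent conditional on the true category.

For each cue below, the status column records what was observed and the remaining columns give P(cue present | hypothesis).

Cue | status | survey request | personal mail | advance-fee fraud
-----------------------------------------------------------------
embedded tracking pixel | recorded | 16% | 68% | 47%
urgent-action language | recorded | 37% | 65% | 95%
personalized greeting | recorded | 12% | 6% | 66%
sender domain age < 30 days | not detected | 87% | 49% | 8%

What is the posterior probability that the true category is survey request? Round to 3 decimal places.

By Bayes' rule with conditional independence, the unnormalized weight for each hypothesis is prior × ∏ likelihoods (using 1 − P(present | H) for each absent cue):
  survey request: 0.39 × 0.16 × 0.37 × 0.12 × (1 − 0.87) = 0.00036017
  personal mail: 0.20 × 0.68 × 0.65 × 0.06 × (1 − 0.49) = 0.002705
  advance-fee fraud: 0.41 × 0.47 × 0.95 × 0.66 × (1 − 0.08) = 0.11116
The unnormalized weights sum to 0.11422.
P(survey request | evidence) = 0.00036017 / 0.11422 ≈ 0.003.

0.003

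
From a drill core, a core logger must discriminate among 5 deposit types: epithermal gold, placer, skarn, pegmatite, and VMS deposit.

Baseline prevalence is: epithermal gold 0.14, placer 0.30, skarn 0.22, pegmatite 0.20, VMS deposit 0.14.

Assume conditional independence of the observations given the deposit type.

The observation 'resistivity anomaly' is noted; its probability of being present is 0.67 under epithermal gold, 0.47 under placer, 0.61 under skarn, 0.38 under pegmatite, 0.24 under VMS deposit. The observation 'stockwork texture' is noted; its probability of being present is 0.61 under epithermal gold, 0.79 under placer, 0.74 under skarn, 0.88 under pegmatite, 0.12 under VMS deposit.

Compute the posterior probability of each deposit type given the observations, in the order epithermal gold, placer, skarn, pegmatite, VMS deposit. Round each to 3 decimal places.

By Bayes' rule with conditional independence, the unnormalized weight for each hypothesis is prior × ∏ likelihoods:
  epithermal gold: 0.14 × 0.67 × 0.61 = 0.057218
  placer: 0.30 × 0.47 × 0.79 = 0.11139
  skarn: 0.22 × 0.61 × 0.74 = 0.099308
  pegmatite: 0.20 × 0.38 × 0.88 = 0.06688
  VMS deposit: 0.14 × 0.24 × 0.12 = 0.004032
The unnormalized weights sum to 0.33883.
P(epithermal gold | evidence) = 0.057218 / 0.33883 ≈ 0.169
P(placer | evidence) = 0.11139 / 0.33883 ≈ 0.329
P(skarn | evidence) = 0.099308 / 0.33883 ≈ 0.293
P(pegmatite | evidence) = 0.06688 / 0.33883 ≈ 0.197
P(VMS deposit | evidence) = 0.004032 / 0.33883 ≈ 0.012

0.169, 0.329, 0.293, 0.197, 0.012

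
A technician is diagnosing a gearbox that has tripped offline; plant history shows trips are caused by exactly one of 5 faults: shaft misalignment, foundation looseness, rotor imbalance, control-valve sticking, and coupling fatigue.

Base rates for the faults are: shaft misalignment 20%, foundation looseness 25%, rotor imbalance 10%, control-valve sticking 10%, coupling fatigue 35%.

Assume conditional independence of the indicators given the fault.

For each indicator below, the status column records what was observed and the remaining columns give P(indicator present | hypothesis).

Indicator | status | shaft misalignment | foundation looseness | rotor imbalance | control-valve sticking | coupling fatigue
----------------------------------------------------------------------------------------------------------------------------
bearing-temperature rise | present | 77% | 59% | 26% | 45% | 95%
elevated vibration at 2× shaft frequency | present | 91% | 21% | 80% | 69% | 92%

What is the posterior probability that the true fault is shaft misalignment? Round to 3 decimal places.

Multiply each prior by the joint likelihood of the indicator pattern:
  shaft misalignment: 0.20 × 0.77 × 0.91 = 0.14014
  foundation looseness: 0.25 × 0.59 × 0.21 = 0.030975
  rotor imbalance: 0.10 × 0.26 × 0.80 = 0.0208
  control-valve sticking: 0.10 × 0.45 × 0.69 = 0.03105
  coupling fatigue: 0.35 × 0.95 × 0.92 = 0.3059
Marginal likelihood of the evidence = 0.52887.
P(shaft misalignment | evidence) = 0.14014 / 0.52887 ≈ 0.265.

0.265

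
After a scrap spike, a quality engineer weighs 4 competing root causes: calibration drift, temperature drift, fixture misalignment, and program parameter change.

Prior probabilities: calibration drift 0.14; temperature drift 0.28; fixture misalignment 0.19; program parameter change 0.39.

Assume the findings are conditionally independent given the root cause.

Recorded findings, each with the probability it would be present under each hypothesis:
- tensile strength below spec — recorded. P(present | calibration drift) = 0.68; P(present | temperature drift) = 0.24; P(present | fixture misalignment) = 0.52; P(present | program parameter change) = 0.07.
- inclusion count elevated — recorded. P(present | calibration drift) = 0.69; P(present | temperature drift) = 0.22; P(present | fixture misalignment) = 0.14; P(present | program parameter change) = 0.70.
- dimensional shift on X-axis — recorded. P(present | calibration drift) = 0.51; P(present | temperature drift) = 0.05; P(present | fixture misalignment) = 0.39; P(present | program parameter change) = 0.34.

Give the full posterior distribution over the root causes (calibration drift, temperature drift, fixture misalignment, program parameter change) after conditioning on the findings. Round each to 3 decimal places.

0.726, 0.016, 0.117, 0.141

Multiply each prior by the joint likelihood of the evidence pattern:
  calibration drift: 0.14 × 0.68 × 0.69 × 0.51 = 0.033501
  temperature drift: 0.28 × 0.24 × 0.22 × 0.05 = 0.0007392
  fixture misalignment: 0.19 × 0.52 × 0.14 × 0.39 = 0.0053945
  program parameter change: 0.39 × 0.07 × 0.70 × 0.34 = 0.0064974
Normalizing constant Z = 0.033501 + 0.0007392 + 0.0053945 + 0.0064974 = 0.046132.
P(calibration drift | evidence) = 0.033501 / 0.046132 ≈ 0.726
P(temperature drift | evidence) = 0.0007392 / 0.046132 ≈ 0.016
P(fixture misalignment | evidence) = 0.0053945 / 0.046132 ≈ 0.117
P(program parameter change | evidence) = 0.0064974 / 0.046132 ≈ 0.141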